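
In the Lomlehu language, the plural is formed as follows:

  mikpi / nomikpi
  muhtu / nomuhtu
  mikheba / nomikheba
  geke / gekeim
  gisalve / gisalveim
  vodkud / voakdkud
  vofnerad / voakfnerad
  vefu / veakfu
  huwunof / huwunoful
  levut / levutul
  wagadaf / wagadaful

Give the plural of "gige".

"gige" begins with g-. The stems beginning with g- (geke → gekeim, gisalve → gisalveim) add -im.
So gige → gigeim.

gigeim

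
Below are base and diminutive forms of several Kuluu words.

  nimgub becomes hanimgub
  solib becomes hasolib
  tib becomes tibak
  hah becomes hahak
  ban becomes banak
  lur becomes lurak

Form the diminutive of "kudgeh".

"kudgeh" has 2 vowels. The stems with 2 vowels (nimgub → hanimgub, solib → hasolib) add the prefix ha-.
The other pattern: stems with 1 vowel add -ak.
So kudgeh → hakudgeh.

hakudgeh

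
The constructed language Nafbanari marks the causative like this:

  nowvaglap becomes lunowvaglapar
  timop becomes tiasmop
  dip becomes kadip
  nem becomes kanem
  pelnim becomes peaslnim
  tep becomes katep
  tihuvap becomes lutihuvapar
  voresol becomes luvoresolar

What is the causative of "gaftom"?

gaasftom

"gaftom" has 2 vowels. The stems with 2 vowels (pelnim → peaslnim, timop → tiasmop) insert -as- after the first vowel.
The other patterns: stems with 1 vowel add the prefix ka-; stems with 3 vowels add lu- … -ar around the stem.
So gaftom → gaasftom.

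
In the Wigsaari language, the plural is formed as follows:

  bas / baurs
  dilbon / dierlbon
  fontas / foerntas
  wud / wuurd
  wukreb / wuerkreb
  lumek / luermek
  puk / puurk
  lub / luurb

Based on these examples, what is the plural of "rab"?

raurb

fontas and bas both end in -s yet inflect differently (foerntas, baurs), so the final letter is not what conditions the rule; the number of vowels is.
"rab" has 1 vowel. The stems with 1 vowel (bas → baurs, puk → puurk, lub → luurb) insert -ur- after the first vowel.
The other pattern: stems with 2 vowels insert -er- after the first vowel.
So rab → raurb.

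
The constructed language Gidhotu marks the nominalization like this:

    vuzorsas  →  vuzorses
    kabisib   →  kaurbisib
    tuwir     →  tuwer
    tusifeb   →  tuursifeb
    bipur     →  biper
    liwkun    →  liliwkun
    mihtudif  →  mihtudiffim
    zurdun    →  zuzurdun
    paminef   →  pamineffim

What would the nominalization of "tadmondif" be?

kabisib and mihtudif both have last vowel 'i' yet inflect differently (kaurbisib, mihtudiffim), so the last vowel is not what conditions the rule; the final letter is.
"tadmondif" ends in -f. The stems ending in -f (mihtudif → mihtudiffim, paminef → pamineffim) double the final consonant and add -im.
The other patterns: stems ending in -b insert -ur- after the first vowel; stems ending in -n repeat the first consonant+vowel as a prefix; stems ending in -r or -s change the last vowel to 'e'.
So tadmondif → tadmondiffim.

tadmondiffim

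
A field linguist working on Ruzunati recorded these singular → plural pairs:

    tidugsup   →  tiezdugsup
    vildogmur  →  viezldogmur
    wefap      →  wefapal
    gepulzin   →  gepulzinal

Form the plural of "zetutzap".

tidugsup and wefap both end in -p yet inflect differently (tiezdugsup, wefapal), so the final letter is not what conditions the rule; the last vowel is.
"zetutzap" has last vowel 'a'. The one such stem in the data (wefap → wefapal) adds -al, so the same rule applies.
The other pattern: stems whose last vowel is 'u' insert -ez- after the first vowel.
So zetutzap → zetutzapal.

zetutzapal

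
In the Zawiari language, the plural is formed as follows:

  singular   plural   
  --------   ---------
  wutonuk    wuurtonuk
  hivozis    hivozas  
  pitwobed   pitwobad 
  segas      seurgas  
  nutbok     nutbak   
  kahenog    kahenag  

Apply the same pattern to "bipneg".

bipnag

wutonuk and nutbok both end in -k yet inflect differently (wuurtonuk, nutbak), so the final letter is not what conditions the rule; the last vowel is.
"bipneg" has last vowel 'e'. The one such stem in the data (pitwobed → pitwobad) changes the last vowel to 'a' (as do nutbok, kahenog), so the same rule applies.
The other pattern: stems whose last vowel is 'a' or 'u' insert -ur- after the first vowel.
So bipneg → bipnag.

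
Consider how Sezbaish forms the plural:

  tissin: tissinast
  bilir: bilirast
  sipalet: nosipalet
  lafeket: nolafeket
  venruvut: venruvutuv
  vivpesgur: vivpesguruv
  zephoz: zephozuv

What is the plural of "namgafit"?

namgafitast

sipalet and venruvut both end in -t yet inflect differently (nosipalet, venruvutuv), so the final letter is not what conditions the rule; the last vowel is.
"namgafit" has last vowel 'i'. The stems whose last vowel is 'i' (tissin → tissinast, bilir → bilirast) add -ast.
So namgafit → namgafitast.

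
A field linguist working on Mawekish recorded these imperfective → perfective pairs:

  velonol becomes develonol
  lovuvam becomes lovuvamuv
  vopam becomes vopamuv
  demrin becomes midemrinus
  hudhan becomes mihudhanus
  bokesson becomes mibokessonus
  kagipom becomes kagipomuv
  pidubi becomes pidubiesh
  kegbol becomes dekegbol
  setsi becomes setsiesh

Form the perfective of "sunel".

velonol and kagipom both have last vowel 'o' yet inflect differently (develonol, kagipomuv), so the last vowel is not what conditions the rule; the final letter is.
"sunel" ends in -l. The stems ending in -l (velonol → develonol, kegbol → dekegbol) add the prefix de-.
So sunel → desunel.

desunel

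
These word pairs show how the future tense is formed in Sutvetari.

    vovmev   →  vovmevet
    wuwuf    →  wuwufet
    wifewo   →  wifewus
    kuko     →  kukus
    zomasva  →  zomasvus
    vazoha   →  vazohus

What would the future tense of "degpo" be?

wuwuf and wifewo both begin with w- yet inflect differently (wuwufet, wifewus), so the first letter is not what conditions the rule; whether the stem ends in a vowel or a consonant is.
"degpo" ends in a vowel. The stems ending in a vowel (wifewo → wifewus, kuko → kukus, zomasva → zomasvus) drop the final letter and add -us.
The other pattern: stems ending in a consonant add -et.
So degpo → degpus.

degpus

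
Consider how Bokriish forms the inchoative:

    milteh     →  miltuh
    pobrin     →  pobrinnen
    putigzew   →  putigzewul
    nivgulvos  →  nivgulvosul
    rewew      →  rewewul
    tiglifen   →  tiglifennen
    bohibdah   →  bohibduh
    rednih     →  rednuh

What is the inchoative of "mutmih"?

pobrin and rednih both have last vowel 'i' yet inflect differently (pobrinnen, rednuh), so the last vowel is not what conditions the rule; the final letter is.
"mutmih" ends in -h. The stems ending in -h (rednih → rednuh, milteh → miltuh, bohibdah → bohibduh) change the last vowel to 'u'.
The other patterns: stems ending in -n double the final consonant and add -en; stems ending in -s or -w add -ul.
So mutmih → mutmuh.

mutmuh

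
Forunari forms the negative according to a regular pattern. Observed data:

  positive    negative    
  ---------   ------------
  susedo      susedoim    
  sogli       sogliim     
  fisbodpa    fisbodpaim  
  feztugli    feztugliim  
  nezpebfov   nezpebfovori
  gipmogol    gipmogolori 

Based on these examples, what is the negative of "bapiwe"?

bapiweim

susedo and nezpebfov both have last vowel 'o' yet inflect differently (susedoim, nezpebfovori), so the last vowel is not what conditions the rule; whether the stem ends in a vowel or a consonant is.
"bapiwe" ends in a vowel. The stems ending in a vowel (susedo → susedoim, sogli → sogliim, fisbodpa → fisbodpaim) add -im.
So bapiwe → bapiweim.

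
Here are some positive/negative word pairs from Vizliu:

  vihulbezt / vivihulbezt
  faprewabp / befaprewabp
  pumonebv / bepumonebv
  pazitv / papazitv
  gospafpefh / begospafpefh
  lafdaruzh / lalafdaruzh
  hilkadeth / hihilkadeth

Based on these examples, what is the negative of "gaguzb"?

pumonebv and pazitv both end in -v yet inflect differently (bepumonebv, papazitv), so the final letter is not what conditions the rule; the second-to-last letter is.
"gaguzb" has second-to-last letter 'z'. The stems whose second-to-last letter is 'z' (lafdaruzh → lalafdaruzh, vihulbezt → vivihulbezt) repeat the first consonant+vowel as a prefix.
So gaguzb → gagaguzb.

gagaguzb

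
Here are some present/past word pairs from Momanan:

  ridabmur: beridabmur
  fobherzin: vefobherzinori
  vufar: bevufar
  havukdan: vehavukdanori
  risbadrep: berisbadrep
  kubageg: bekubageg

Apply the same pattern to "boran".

veboranori

"boran" ends in -n. The stems ending in -n (havukdan → vehavukdanori, fobherzin → vefobherzinori) add ve- … -ori around the stem.
So boran → veboranori.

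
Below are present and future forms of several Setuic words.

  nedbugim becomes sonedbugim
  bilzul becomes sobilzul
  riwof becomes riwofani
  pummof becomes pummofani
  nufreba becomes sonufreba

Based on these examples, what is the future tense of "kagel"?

sokagel

riwof and bilzul both have 2 vowels yet inflect differently (riwofani, sobilzul), so the number of vowels is not what conditions the rule; the final letter is.
"kagel" ends in -l. The one such stem in the data (bilzul → sobilzul) adds the prefix so-, so the same rule applies.
So kagel → sokagel.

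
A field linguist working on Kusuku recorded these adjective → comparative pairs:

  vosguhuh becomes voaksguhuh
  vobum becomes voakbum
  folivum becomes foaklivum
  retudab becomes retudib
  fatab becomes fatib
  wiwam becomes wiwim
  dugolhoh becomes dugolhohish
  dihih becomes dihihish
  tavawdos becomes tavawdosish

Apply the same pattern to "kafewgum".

kaakfewgum

"kafewgum" has last vowel 'u'. The stems whose last vowel is 'u' (vosguhuh → voaksguhuh, vobum → voakbum, folivum → foaklivum) insert -ak- after the first vowel.
So kafewgum → kaakfewgum.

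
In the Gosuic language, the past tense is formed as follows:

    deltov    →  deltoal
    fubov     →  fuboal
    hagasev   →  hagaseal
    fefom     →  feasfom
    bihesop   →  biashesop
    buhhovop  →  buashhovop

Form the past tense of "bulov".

deltov and fefom both have last vowel 'o' yet inflect differently (deltoal, feasfom), so the last vowel is not what conditions the rule; the final letter is.
"bulov" ends in -v. The stems ending in -v (deltov → deltoal, fubov → fuboal, hagasev → hagaseal) drop the final letter and add -al.
So bulov → buloal.

buloal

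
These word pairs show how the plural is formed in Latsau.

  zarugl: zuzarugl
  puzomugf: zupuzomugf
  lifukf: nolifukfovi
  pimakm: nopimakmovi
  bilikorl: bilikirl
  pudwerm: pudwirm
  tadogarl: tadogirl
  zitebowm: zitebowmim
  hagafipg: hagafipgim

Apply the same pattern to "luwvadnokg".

noluwvadnokgovi

puzomugf and lifukf both end in -f yet inflect differently (zupuzomugf, nolifukfovi), so the final letter is not what conditions the rule; the second-to-last letter is.
"luwvadnokg" has second-to-last letter 'k'. The stems whose second-to-last letter is 'k' (lifukf → nolifukfovi, pimakm → nopimakmovi) add no- … -ovi around the stem.
The other patterns: stems whose second-to-last letter is 'g' add the prefix zu-; stems whose second-to-last letter is 'r' change the last vowel to 'i'; stems whose second-to-last letter is 'p' or 'w' add -im.
So luwvadnokg → noluwvadnokgovi.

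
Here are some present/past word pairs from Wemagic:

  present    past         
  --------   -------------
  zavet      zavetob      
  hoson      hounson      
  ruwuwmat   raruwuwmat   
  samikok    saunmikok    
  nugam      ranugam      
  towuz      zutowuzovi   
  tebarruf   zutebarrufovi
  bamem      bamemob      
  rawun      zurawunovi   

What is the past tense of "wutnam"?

rawutnam

"wutnam" has last vowel 'a'. The stems whose last vowel is 'a' (ruwuwmat → raruwuwmat, nugam → ranugam) add the prefix ra-.
The other patterns: stems whose last vowel is 'u' add zu- … -ovi around the stem; stems whose last vowel is 'e' add -ob; stems whose last vowel is 'o' insert -un- after the first vowel.
So wutnam → rawutnam.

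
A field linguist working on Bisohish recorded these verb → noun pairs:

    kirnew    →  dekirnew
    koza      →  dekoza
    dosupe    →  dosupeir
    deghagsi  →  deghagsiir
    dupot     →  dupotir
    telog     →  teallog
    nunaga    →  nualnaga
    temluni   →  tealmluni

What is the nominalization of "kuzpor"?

dekuzpor

koza and nunaga both end in -a yet inflect differently (dekoza, nualnaga), so the final letter is not what conditions the rule; the first letter is.
"kuzpor" begins with k-. The stems beginning with k- (kirnew → dekirnew, koza → dekoza) add the prefix de-.
So kuzpor → dekuzpor.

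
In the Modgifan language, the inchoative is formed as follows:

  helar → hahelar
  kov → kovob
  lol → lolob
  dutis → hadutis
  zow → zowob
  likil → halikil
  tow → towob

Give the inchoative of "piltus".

likil and lol both end in -l yet inflect differently (halikil, lolob), so the final letter is not what conditions the rule; the number of vowels is.
"piltus" has 2 vowels. The stems with 2 vowels (helar → hahelar, dutis → hadutis, likil → halikil) add the prefix ha-.
The other pattern: stems with 1 vowel add -ob.
So piltus → hapiltus.

hapiltus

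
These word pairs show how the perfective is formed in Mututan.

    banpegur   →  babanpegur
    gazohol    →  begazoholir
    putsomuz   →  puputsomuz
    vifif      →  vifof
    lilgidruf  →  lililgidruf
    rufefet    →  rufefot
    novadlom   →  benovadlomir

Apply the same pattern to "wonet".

lilgidruf and vifif both end in -f yet inflect differently (lililgidruf, vifof), so the final letter is not what conditions the rule; the last vowel is.
"wonet" has last vowel 'e'. The one such stem in the data (rufefet → rufefot) changes the last vowel to 'o' (as does vifif), so the same rule applies.
The other patterns: stems whose last vowel is 'u' repeat the first consonant+vowel as a prefix; stems whose last vowel is 'o' add be- … -ir around the stem.
So wonet → wonot.

wonot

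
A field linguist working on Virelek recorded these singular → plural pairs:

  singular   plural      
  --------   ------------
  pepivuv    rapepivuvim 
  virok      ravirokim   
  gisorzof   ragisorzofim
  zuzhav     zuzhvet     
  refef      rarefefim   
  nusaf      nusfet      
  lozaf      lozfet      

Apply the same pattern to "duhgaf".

"duhgaf" has last vowel 'a'. The stems whose last vowel is 'a' (zuzhav → zuzhvet, lozaf → lozfet, nusaf → nusfet) delete the last vowel and add -et.
The other pattern: stems whose last vowel is 'e', 'o' or 'u' add ra- … -im around the stem.
So duhgaf → duhgfet.

duhgfet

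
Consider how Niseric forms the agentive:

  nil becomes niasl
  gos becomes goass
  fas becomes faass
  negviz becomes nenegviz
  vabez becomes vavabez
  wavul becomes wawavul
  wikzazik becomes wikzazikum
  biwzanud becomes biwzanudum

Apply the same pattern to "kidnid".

nil and wavul both end in -l yet inflect differently (niasl, wawavul), so the final letter is not what conditions the rule; the number of vowels is.
"kidnid" has 2 vowels. The stems with 2 vowels (negviz → nenegviz, vabez → vavabez, wavul → wawavul) repeat the first consonant+vowel as a prefix.
The other patterns: stems with 1 vowel insert -as- after the first vowel; stems with 3 vowels add -um.
So kidnid → kikidnid.

kikidnid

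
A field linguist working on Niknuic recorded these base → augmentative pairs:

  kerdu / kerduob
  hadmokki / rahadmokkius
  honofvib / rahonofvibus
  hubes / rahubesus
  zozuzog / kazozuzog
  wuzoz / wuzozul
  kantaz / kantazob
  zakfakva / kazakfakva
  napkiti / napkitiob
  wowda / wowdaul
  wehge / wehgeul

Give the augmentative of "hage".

rahageus

zakfakva and wowda both end in -a yet inflect differently (kazakfakva, wowdaul), so the final letter is not what conditions the rule; the first letter is.
"hage" begins with h-. The stems beginning with h- (hubes → rahubesus, hadmokki → rahadmokkius, honofvib → rahonofvibus) add ra- … -us around the stem.
The other patterns: stems beginning with z- add the prefix ka-; stems beginning with w- add -ul; stems beginning with k- or n- add -ob.
So hage → rahageus.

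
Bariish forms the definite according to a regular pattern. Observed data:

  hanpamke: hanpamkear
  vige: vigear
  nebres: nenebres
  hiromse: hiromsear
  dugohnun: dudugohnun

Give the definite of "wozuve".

wozuvear

"wozuve" ends in -e. The stems ending in -e (hiromse → hiromsear, hanpamke → hanpamkear, vige → vigear) add -ar.
The other pattern: stems ending in -n or -s repeat the first consonant+vowel as a prefix.
So wozuve → wozuvear.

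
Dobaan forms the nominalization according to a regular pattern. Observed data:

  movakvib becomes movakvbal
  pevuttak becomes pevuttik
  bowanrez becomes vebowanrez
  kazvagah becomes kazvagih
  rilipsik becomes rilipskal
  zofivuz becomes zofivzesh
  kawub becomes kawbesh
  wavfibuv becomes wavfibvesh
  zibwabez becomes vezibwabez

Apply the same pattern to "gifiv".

pevuttak and rilipsik both end in -k yet inflect differently (pevuttik, rilipskal), so the final letter is not what conditions the rule; the last vowel is.
"gifiv" has last vowel 'i'. The stems whose last vowel is 'i' (movakvib → movakvbal, rilipsik → rilipskal) delete the last vowel and add -al.
So gifiv → gifval.

gifval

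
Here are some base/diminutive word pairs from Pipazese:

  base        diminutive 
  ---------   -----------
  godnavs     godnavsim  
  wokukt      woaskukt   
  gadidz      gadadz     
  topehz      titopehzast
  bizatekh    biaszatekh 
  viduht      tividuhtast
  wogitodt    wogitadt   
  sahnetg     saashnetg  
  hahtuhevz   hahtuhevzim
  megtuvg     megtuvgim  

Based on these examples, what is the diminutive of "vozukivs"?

viduht and wokukt both end in -t yet inflect differently (tividuhtast, woaskukt), so the final letter is not what conditions the rule; the second-to-last letter is.
"vozukivs" has second-to-last letter 'v'. The stems whose second-to-last letter is 'v' (megtuvg → megtuvgim, godnavs → godnavsim, hahtuhevz → hahtuhevzim) add -im.
The other patterns: stems whose second-to-last letter is 'h' add ti- … -ast around the stem; stems whose second-to-last letter is 'k' or 't' insert -as- after the first vowel; stems whose second-to-last letter is 'd' change the last vowel to 'a'.
So vozukivs → vozukivsim.

vozukivsim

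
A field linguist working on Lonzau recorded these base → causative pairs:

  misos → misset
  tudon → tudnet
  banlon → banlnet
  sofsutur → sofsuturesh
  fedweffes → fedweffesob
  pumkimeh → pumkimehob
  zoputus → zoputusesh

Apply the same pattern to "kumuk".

fedweffes and zoputus both end in -s yet inflect differently (fedweffesob, zoputusesh), so the final letter is not what conditions the rule; the last vowel is.
"kumuk" has last vowel 'u'. The stems whose last vowel is 'u' (zoputus → zoputusesh, sofsutur → sofsuturesh) add -esh.
So kumuk → kumukesh.

kumukesh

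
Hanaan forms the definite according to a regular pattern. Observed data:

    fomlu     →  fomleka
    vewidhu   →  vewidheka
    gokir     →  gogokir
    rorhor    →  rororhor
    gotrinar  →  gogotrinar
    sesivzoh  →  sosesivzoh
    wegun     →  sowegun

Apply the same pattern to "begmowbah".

sobegmowbah

rorhor and sesivzoh both have last vowel 'o' yet inflect differently (rororhor, sosesivzoh), so the last vowel is not what conditions the rule; the final letter is.
"begmowbah" ends in -h. The one such stem in the data (sesivzoh → sosesivzoh) adds the prefix so-, so the same rule applies.
The other patterns: stems ending in -u drop the final letter and add -eka; stems ending in -r repeat the first consonant+vowel as a prefix.
So begmowbah → sobegmowbah.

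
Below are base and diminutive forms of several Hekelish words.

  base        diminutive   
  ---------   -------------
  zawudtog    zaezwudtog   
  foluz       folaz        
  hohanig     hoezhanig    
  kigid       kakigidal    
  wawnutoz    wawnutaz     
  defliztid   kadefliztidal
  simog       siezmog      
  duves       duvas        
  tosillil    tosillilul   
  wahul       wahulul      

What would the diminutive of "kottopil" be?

kottopilul

"kottopil" ends in -l. The stems ending in -l (tosillil → tosillilul, wahul → wahulul) add -ul.
The other patterns: stems ending in -g insert -ez- after the first vowel; stems ending in -d add ka- … -al around the stem; stems ending in -s or -z change the last vowel to 'a'.
So kottopil → kottopilul.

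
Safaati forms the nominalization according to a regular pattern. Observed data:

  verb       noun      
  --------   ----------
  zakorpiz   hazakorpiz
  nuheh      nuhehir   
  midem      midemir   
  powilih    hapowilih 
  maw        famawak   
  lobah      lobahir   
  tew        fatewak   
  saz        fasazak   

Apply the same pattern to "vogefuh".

havogefuh

saz and zakorpiz both end in -z yet inflect differently (fasazak, hazakorpiz), so the final letter is not what conditions the rule; the number of vowels is.
"vogefuh" has 3 vowels. The stems with 3 vowels (zakorpiz → hazakorpiz, powilih → hapowilih) add the prefix ha-.
The other patterns: stems with 1 vowel add fa- … -ak around the stem; stems with 2 vowels add -ir.
So vogefuh → havogefuh.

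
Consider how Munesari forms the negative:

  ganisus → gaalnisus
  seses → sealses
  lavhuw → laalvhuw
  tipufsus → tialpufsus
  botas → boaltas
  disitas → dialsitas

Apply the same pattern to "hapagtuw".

Every pair shown (ganisus → gaalnisus, seses → sealses, lavhuw → laalvhuw, …) follows the same rule: insert -al- after the first vowel.
So hapagtuw → haalpagtuw.

haalpagtuw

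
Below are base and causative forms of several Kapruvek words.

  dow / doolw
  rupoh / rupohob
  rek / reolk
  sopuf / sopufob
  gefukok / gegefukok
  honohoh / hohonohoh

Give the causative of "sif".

siolf

rek and gefukok both end in -k yet inflect differently (reolk, gegefukok), so the final letter is not what conditions the rule; the number of vowels is.
"sif" has 1 vowel. The stems with 1 vowel (dow → doolw, rek → reolk) insert -ol- after the first vowel.
The other patterns: stems with 2 vowels add -ob; stems with 3 vowels repeat the first consonant+vowel as a prefix.
So sif → siolf.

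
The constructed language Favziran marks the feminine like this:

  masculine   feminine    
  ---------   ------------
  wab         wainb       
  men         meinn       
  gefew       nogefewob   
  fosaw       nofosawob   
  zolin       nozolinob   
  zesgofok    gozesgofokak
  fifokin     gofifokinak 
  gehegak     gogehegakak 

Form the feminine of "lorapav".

golorapavak

men and zolin both end in -n yet inflect differently (meinn, nozolinob), so the final letter is not what conditions the rule; the number of vowels is.
"lorapav" has 3 vowels. The stems with 3 vowels (zesgofok → gozesgofokak, fifokin → gofifokinak, gehegak → gogehegakak) add go- … -ak around the stem.
So lorapav → golorapavak.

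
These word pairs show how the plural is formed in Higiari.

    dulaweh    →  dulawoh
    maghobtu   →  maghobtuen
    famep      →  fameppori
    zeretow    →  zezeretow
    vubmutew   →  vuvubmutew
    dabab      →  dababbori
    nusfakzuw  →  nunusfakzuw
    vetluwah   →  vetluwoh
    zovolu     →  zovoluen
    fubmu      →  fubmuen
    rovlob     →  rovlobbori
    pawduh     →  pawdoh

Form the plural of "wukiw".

wuwukiw

pawduh and nusfakzuw both have last vowel 'u' yet inflect differently (pawdoh, nunusfakzuw), so the last vowel is not what conditions the rule; the final letter is.
"wukiw" ends in -w. The stems ending in -w (zeretow → zezeretow, nusfakzuw → nunusfakzuw, vubmutew → vuvubmutew) repeat the first consonant+vowel as a prefix.
The other patterns: stems ending in -h change the last vowel to 'o'; stems ending in -u add -en; stems ending in -b or -p double the final consonant and add -ori.
So wukiw → wuwukiw.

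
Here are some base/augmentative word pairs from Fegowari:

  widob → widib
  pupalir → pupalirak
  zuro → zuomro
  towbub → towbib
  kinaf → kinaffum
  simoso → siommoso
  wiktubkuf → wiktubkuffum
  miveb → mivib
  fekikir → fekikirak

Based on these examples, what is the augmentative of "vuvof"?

simoso and widob both have last vowel 'o' yet inflect differently (siommoso, widib), so the last vowel is not what conditions the rule; the final letter is.
"vuvof" ends in -f. The stems ending in -f (kinaf → kinaffum, wiktubkuf → wiktubkuffum) double the final consonant and add -um.
So vuvof → vuvoffum.

vuvoffum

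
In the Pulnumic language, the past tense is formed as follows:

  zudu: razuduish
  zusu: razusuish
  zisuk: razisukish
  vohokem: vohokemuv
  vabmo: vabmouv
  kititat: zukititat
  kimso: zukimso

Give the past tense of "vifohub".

"vifohub" begins with v-. The stems beginning with v- (vohokem → vohokemuv, vabmo → vabmouv) add -uv.
So vifohub → vifohubuv.

vifohubuv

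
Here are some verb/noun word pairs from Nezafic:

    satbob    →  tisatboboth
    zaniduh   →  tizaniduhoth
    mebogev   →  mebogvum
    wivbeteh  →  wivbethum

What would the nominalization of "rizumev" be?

wivbeteh and zaniduh both end in -h yet inflect differently (wivbethum, tizaniduhoth), so the final letter is not what conditions the rule; the last vowel is.
"rizumev" has last vowel 'e'. The stems whose last vowel is 'e' (wivbeteh → wivbethum, mebogev → mebogvum) delete the last vowel and add -um.
The other pattern: stems whose last vowel is 'o' or 'u' add ti- … -oth around the stem.
So rizumev → rizumvum.

rizumvum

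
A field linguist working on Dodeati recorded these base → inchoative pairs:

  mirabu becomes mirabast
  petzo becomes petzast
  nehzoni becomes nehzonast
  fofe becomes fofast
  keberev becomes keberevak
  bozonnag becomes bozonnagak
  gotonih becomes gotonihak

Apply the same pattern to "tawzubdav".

fofe and keberev both have last vowel 'e' yet inflect differently (fofast, keberevak), so the last vowel is not what conditions the rule; whether the stem ends in a vowel or a consonant is.
"tawzubdav" ends in a consonant. The stems ending in a consonant (keberev → keberevak, bozonnag → bozonnagak, gotonih → gotonihak) add -ak.
So tawzubdav → tawzubdavak.

tawzubdavak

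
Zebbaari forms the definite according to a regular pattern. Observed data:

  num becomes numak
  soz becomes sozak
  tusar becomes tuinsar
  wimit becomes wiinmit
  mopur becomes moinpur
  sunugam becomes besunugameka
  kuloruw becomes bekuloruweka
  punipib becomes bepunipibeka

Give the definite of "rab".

num and sunugam both end in -m yet inflect differently (numak, besunugameka), so the final letter is not what conditions the rule; the number of vowels is.
"rab" has 1 vowel. The stems with 1 vowel (num → numak, soz → sozak) add -ak.
So rab → rabak.

rabak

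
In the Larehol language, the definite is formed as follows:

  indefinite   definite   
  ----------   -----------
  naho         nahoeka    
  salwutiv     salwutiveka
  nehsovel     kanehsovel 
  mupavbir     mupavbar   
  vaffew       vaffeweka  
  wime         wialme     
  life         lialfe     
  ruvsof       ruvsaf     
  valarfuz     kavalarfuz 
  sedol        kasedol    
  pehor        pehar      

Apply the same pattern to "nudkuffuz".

kanudkuffuz

sedol and ruvsof both have last vowel 'o' yet inflect differently (kasedol, ruvsaf), so the last vowel is not what conditions the rule; the final letter is.
"nudkuffuz" ends in -z. The one such stem in the data (valarfuz → kavalarfuz) adds the prefix ka-, so the same rule applies.
The other patterns: stems ending in -f or -r change the last vowel to 'a'; stems ending in -e insert -al- after the first vowel; stems ending in -o, -v or -w add -eka.
So nudkuffuz → kanudkuffuz.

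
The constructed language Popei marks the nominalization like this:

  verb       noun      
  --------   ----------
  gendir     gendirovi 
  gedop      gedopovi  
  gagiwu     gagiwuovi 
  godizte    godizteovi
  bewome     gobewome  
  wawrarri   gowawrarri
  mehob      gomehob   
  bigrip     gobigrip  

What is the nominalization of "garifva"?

garifvaovi

godizte and bewome both end in -e yet inflect differently (godizteovi, gobewome), so the final letter is not what conditions the rule; the first letter is.
"garifva" begins with g-. The stems beginning with g- (gendir → gendirovi, gedop → gedopovi, gagiwu → gagiwuovi) add -ovi.
The other pattern: stems beginning with b-, m- or w- add the prefix go-.
So garifva → garifvaovi.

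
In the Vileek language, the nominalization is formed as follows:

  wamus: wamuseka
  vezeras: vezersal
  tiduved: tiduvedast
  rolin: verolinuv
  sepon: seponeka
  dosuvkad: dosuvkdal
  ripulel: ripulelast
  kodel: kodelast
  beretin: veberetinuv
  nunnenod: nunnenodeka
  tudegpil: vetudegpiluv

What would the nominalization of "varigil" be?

vevarigiluv

dosuvkad and nunnenod both end in -d yet inflect differently (dosuvkdal, nunnenodeka), so the final letter is not what conditions the rule; the last vowel is.
"varigil" has last vowel 'i'. The stems whose last vowel is 'i' (tudegpil → vetudegpiluv, beretin → veberetinuv, rolin → verolinuv) add ve- … -uv around the stem.
The other patterns: stems whose last vowel is 'a' delete the last vowel and add -al; stems whose last vowel is 'o' or 'u' add -eka; stems whose last vowel is 'e' add -ast.
So varigil → vevarigiluv.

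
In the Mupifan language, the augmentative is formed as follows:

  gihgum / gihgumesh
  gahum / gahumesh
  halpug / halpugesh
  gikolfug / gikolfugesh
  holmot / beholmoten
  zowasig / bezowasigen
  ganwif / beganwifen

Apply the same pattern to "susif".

besusifen

halpug and zowasig both end in -g yet inflect differently (halpugesh, bezowasigen), so the final letter is not what conditions the rule; the last vowel is.
"susif" has last vowel 'i'. The stems whose last vowel is 'i' (zowasig → bezowasigen, ganwif → beganwifen) add be- … -en around the stem.
So susif → besusifen.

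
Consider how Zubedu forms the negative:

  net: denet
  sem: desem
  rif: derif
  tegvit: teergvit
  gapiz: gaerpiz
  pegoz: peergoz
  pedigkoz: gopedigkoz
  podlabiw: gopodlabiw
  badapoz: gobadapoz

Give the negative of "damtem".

daermtem

"damtem" has 2 vowels. The stems with 2 vowels (tegvit → teergvit, gapiz → gaerpiz, pegoz → peergoz) insert -er- after the first vowel.
The other patterns: stems with 1 vowel add the prefix de-; stems with 3 vowels add the prefix go-.
So damtem → daermtem.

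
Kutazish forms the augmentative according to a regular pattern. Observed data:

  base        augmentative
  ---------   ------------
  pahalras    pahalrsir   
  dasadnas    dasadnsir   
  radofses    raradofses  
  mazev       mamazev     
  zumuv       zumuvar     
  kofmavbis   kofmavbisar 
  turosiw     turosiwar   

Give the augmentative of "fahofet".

"fahofet" has last vowel 'e'. The stems whose last vowel is 'e' (radofses → raradofses, mazev → mamazev) repeat the first consonant+vowel as a prefix.
So fahofet → fafahofet.

fafahofet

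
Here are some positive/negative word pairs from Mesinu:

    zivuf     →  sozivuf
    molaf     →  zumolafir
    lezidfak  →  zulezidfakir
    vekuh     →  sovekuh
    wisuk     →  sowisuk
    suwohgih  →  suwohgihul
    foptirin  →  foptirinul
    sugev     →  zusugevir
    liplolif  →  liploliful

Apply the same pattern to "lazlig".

lazligul

"lazlig" has last vowel 'i'. The stems whose last vowel is 'i' (liplolif → liploliful, suwohgih → suwohgihul, foptirin → foptirinul) add -ul.
The other patterns: stems whose last vowel is 'u' add the prefix so-; stems whose last vowel is 'a' or 'e' add zu- … -ir around the stem.
So lazlig → lazligul.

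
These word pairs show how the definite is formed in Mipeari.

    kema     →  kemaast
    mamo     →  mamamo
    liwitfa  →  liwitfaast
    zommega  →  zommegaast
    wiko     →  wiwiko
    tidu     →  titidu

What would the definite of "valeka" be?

kema and wiko both have 2 vowels yet inflect differently (kemaast, wiwiko), so the number of vowels is not what conditions the rule; the final letter is.
"valeka" ends in -a. The stems ending in -a (zommega → zommegaast, kema → kemaast, liwitfa → liwitfaast) add -ast.
The other pattern: stems ending in -o or -u repeat the first consonant+vowel as a prefix.
So valeka → valekaast.

valekaast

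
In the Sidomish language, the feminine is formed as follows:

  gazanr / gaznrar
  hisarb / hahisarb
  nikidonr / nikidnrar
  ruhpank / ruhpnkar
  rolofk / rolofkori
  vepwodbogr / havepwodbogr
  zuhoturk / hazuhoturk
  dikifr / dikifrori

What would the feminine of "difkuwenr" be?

difkuwnrar

"difkuwenr" has second-to-last letter 'n'. The stems whose second-to-last letter is 'n' (nikidonr → nikidnrar, ruhpank → ruhpnkar, gazanr → gaznrar) delete the last vowel and add -ar.
The other patterns: stems whose second-to-last letter is 'f' add -ori; stems whose second-to-last letter is 'g' or 'r' add the prefix ha-.
So difkuwenr → difkuwnrar.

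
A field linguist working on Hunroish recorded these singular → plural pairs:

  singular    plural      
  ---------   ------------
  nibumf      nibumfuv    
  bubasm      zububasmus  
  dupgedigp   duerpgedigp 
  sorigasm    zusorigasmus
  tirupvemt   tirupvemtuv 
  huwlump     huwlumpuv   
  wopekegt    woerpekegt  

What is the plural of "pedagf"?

huwlump and dupgedigp both end in -p yet inflect differently (huwlumpuv, duerpgedigp), so the final letter is not what conditions the rule; the second-to-last letter is.
"pedagf" has second-to-last letter 'g'. The stems whose second-to-last letter is 'g' (dupgedigp → duerpgedigp, wopekegt → woerpekegt) insert -er- after the first vowel.
The other patterns: stems whose second-to-last letter is 'm' add -uv; stems whose second-to-last letter is 's' add zu- … -us around the stem.
So pedagf → peerdagf.

peerdagf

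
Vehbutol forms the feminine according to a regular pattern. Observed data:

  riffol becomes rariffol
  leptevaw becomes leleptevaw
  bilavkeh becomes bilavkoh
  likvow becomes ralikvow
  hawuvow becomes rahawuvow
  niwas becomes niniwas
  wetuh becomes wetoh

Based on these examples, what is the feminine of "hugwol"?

leptevaw and hawuvow both end in -w yet inflect differently (leleptevaw, rahawuvow), so the final letter is not what conditions the rule; the last vowel is.
"hugwol" has last vowel 'o'. The stems whose last vowel is 'o' (hawuvow → rahawuvow, riffol → rariffol, likvow → ralikvow) add the prefix ra-.
So hugwol → rahugwol.

rahugwol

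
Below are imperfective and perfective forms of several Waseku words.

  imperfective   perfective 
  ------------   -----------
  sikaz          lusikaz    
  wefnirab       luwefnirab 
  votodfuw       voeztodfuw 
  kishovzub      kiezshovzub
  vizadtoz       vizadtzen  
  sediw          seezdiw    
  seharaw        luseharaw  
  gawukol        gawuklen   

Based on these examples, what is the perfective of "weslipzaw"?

luweslipzaw

votodfuw and seharaw both end in -w yet inflect differently (voeztodfuw, luseharaw), so the final letter is not what conditions the rule; the last vowel is.
"weslipzaw" has last vowel 'a'. The stems whose last vowel is 'a' (seharaw → luseharaw, sikaz → lusikaz, wefnirab → luwefnirab) add the prefix lu-.
So weslipzaw → luweslipzaw.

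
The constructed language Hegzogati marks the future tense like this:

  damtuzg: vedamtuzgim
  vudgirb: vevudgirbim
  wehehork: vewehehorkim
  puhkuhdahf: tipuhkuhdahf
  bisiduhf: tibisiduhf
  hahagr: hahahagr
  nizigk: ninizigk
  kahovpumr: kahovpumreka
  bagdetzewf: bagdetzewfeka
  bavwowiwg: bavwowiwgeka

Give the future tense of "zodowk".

"zodowk" has second-to-last letter 'w'. The stems whose second-to-last letter is 'w' (bagdetzewf → bagdetzewfeka, bavwowiwg → bavwowiwgeka) add -eka.
So zodowk → zodowkeka.

zodowkeka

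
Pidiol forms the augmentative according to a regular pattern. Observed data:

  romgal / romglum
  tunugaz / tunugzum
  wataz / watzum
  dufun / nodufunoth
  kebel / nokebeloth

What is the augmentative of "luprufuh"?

noluprufuhoth

"luprufuh" has last vowel 'u'. The one such stem in the data (dufun → nodufunoth) adds no- … -oth around the stem, so the same rule applies.
So luprufuh → noluprufuhoth.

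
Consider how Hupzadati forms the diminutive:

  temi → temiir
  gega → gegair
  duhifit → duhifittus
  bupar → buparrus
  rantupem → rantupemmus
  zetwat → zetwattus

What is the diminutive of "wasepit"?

duhifit and temi both have last vowel 'i' yet inflect differently (duhifittus, temiir), so the last vowel is not what conditions the rule; whether the stem ends in a vowel or a consonant is.
"wasepit" ends in a consonant. The stems ending in a consonant (duhifit → duhifittus, bupar → buparrus, rantupem → rantupemmus) double the final consonant and add -us.
So wasepit → wasepittus.

wasepittus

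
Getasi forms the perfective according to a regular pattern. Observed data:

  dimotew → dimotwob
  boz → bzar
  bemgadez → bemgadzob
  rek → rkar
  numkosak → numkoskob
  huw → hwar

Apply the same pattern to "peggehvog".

peggehvgob

dimotew and huw both end in -w yet inflect differently (dimotwob, hwar), so the final letter is not what conditions the rule; the number of vowels is.
"peggehvog" has 3 vowels. The stems with 3 vowels (numkosak → numkoskob, dimotew → dimotwob, bemgadez → bemgadzob) delete the last vowel and add -ob.
So peggehvog → peggehvgob.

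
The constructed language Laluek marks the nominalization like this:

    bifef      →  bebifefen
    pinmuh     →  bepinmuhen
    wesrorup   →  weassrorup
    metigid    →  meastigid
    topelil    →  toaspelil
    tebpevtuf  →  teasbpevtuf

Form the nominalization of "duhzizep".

duashzizep

bifef and tebpevtuf both end in -f yet inflect differently (bebifefen, teasbpevtuf), so the final letter is not what conditions the rule; the number of vowels is.
"duhzizep" has 3 vowels. The stems with 3 vowels (wesrorup → weassrorup, metigid → meastigid, topelil → toaspelil) insert -as- after the first vowel.
The other pattern: stems with 2 vowels add be- … -en around the stem.
So duhzizep → duashzizep.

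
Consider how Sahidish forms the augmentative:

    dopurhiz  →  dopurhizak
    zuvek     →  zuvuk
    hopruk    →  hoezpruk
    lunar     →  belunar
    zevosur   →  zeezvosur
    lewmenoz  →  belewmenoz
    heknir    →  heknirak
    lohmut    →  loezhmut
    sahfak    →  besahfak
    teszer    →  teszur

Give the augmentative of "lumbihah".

"lumbihah" has last vowel 'a'. The stems whose last vowel is 'a' (sahfak → besahfak, lunar → belunar) add the prefix be-.
The other patterns: stems whose last vowel is 'e' change the last vowel to 'u'; stems whose last vowel is 'i' add -ak; stems whose last vowel is 'u' insert -ez- after the first vowel.
So lumbihah → belumbihah.

belumbihah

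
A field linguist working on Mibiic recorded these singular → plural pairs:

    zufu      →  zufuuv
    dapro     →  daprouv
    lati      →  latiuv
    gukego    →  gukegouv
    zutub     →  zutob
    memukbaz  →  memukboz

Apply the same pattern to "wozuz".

zufu and zutub both have last vowel 'u' yet inflect differently (zufuuv, zutob), so the last vowel is not what conditions the rule; whether the stem ends in a vowel or a consonant is.
"wozuz" ends in a consonant. The stems ending in a consonant (zutub → zutob, memukbaz → memukboz) change the last vowel to 'o'.
The other pattern: stems ending in a vowel add -uv.
So wozuz → wozoz.

wozoz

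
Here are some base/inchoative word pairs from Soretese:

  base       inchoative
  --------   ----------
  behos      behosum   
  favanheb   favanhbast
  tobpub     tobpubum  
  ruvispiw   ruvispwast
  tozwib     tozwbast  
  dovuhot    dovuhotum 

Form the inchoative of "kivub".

kivubum

tobpub and tozwib both end in -b yet inflect differently (tobpubum, tozwbast), so the final letter is not what conditions the rule; the last vowel is.
"kivub" has last vowel 'u'. The one such stem in the data (tobpub → tobpubum) adds -um, so the same rule applies.
The other pattern: stems whose last vowel is 'e' or 'i' delete the last vowel and add -ast.
So kivub → kivubum.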